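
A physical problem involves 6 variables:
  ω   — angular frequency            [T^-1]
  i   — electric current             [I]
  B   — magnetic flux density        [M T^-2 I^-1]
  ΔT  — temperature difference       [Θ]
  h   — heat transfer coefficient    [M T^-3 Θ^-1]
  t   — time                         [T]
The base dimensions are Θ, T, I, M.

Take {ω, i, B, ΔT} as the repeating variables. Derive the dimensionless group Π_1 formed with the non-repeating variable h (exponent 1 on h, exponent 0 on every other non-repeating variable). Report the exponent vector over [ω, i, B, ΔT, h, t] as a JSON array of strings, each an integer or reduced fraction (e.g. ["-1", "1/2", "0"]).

["-1", "-1", "-1", "1", "1", "0"]

Dimensional matrix (Θ×T×I×M by ω×i×B×ΔT×h×t):
  Θ: [ 0  0  0  1 -1  0]
  T: [-1  0 -2  0 -3  1]
  I: [ 0  1 -1  0  0  0]
  M: [ 0  0  1  0  1  0]
RREF → pivots at {ω,i,B,ΔT} ⇒ r = 4
Repeat: ω,i,B,ΔT; free: h,t
RREF:
  r0: [   1    0    0    0    1   -1]
  r1: [   0    1    0    0    1    0]
  r2: [   0    0    1    0    1    0]
  r3: [   0    0    0    1   -1    0]
Fix exponent of h at 1, t at 0; solve each RREF row for its pivot's exponent:
  r0: exp(ω) + (1)·1 = 0 ⇒ exp(ω) = -1
  r1: exp(i) + (1)·1 = 0 ⇒ exp(i) = -1
  r2: exp(B) + (1)·1 = 0 ⇒ exp(B) = -1
  r3: exp(ΔT) + (-1)·1 = 0 ⇒ exp(ΔT) = 1
Π_1 = ω^-1 · i^-1 · B^-1 · ΔT · h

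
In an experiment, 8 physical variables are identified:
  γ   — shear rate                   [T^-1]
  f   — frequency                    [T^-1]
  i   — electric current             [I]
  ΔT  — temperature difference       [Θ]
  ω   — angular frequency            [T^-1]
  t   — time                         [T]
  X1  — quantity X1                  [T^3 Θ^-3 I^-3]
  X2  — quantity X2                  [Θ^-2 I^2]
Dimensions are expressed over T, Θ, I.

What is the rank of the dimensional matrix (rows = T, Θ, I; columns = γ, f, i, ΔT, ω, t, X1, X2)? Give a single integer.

Write exponents as rows T,Θ,I / cols γ,f,i,ΔT,ω,t,X1,X2:
  T: [-1 -1  0  0 -1  1  3  0]
  Θ: [ 0  0  0  1  0  0 -3 -2]
  I: [ 0  0  1  0  0  0 -3  2]
RREF → pivots at {γ,i,ΔT} ⇒ r = 3

3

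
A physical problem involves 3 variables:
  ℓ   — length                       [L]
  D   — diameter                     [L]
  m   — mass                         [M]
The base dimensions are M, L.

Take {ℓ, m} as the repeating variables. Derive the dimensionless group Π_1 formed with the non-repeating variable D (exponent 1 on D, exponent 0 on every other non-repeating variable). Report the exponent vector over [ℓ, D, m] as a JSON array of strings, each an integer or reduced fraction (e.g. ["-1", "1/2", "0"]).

["-1", "1", "0"]

Dimensional matrix (M×L by ℓ×D×m):
  M: [ 0  0  1]
  L: [ 1  1  0]
Echelon form has 2 nonzero rows (pivots: ℓ,m)
Pivot set = {ℓ,m}, free = {D}
RREF:
  r0: [   1    1    0]
  r1: [   0    0    1]
Fix exponent of D at 1; solve each RREF row for its pivot's exponent:
  r0: exp(ℓ) + (1)·1 = 0 ⇒ exp(ℓ) = -1
  r1: exp(m) + (0)·1 = 0 ⇒ exp(m) = 0
Π_1 = ℓ^-1 · D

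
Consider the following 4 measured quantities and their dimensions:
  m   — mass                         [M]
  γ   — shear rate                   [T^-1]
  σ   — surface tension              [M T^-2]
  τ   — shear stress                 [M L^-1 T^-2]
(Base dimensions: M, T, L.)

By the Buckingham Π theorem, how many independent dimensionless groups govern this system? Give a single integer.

Exponent matrix [M,T,L] × [m,γ,σ,τ]:
  M: [ 1  0  1  1]
  T: [ 0 -1 -2 -2]
  L: [ 0  0  0 -1]
RREF → pivots at {m,γ,τ} ⇒ r = 3
4 vars − rank 3 = 1 Π group

1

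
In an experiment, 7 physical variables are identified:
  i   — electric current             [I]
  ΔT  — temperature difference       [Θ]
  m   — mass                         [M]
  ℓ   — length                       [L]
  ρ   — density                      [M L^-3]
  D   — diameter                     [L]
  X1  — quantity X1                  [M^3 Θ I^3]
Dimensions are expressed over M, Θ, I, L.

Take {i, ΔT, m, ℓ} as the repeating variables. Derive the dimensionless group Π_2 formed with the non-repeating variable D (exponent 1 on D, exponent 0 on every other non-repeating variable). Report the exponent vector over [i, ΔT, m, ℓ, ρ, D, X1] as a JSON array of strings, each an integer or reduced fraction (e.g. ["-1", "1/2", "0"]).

Dimensional matrix (M×Θ×I×L by i×ΔT×m×ℓ×ρ×D×X1):
  M: [ 0  0  1  0  1  0  3]
  Θ: [ 0  1  0  0  0  0  1]
  I: [ 1  0  0  0  0  0  3]
  L: [ 0  0  0  1 -3  1  0]
Row reduction gives pivot columns i,ΔT,m,ℓ; rank = 4
Pivot set = {i,ΔT,m,ℓ}, free = {ρ,D,X1}
RREF:
  r0: [   1    0    0    0    0    0    3]
  r1: [   0    1    0    0    0    0    1]
  r2: [   0    0    1    0    1    0    3]
  r3: [   0    0    0    1   -3    1    0]
Fix exponent of D at 1, ρ at 0, X1 at 0; solve each RREF row for its pivot's exponent:
  r0: exp(i) + (0)·1 = 0 ⇒ exp(i) = 0
  r1: exp(ΔT) + (0)·1 = 0 ⇒ exp(ΔT) = 0
  r2: exp(m) + (0)·1 = 0 ⇒ exp(m) = 0
  r3: exp(ℓ) + (1)·1 = 0 ⇒ exp(ℓ) = -1
Π_2 = ℓ^-1 · D

["0", "0", "0", "-1", "0", "1", "0"]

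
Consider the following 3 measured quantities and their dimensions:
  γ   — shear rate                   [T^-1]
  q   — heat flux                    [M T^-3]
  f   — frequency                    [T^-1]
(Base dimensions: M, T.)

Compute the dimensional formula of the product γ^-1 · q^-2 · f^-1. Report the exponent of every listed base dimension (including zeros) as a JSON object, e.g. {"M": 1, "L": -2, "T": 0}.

{"M": -2, "T": 8}

Dimensional matrix (M×T by γ×q×f):
  M: [ 0  1  0]
  T: [-1 -3 -1]
  [M]: (-1)·0+(-2)·1+(-1)·0 = -2
  [T]: (-1)·-1+(-2)·-3+(-1)·-1 = 8
⇒ M^-2 T^8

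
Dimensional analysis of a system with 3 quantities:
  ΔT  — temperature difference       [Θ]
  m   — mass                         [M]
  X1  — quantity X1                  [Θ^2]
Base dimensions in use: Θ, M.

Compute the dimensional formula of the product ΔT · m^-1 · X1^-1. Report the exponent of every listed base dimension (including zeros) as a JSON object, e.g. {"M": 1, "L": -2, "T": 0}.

Exponent matrix [Θ,M] × [ΔT,m,X1]:
  Θ: [ 1  0  2]
  M: [ 0  1  0]
  [Θ]: (1)·1+(-1)·0+(-1)·2 = -1
  [M]: (1)·0+(-1)·1+(-1)·0 = -1
⇒ Θ^-1 M^-1

{"Θ": -1, "M": -1}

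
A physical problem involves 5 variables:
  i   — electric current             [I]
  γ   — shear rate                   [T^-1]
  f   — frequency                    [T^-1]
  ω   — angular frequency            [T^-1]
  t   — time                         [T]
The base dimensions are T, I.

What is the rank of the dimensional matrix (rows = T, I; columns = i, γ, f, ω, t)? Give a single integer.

2

Exponent matrix [T,I] × [i,γ,f,ω,t]:
  T: [ 0 -1 -1 -1  1]
  I: [ 1  0  0  0  0]
Echelon form has 2 nonzero rows (pivots: i,γ)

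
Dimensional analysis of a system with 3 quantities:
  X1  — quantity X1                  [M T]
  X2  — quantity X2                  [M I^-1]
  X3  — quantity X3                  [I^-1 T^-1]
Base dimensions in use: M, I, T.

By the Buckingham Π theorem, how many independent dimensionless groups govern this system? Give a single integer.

Write exponents as rows M,I,T / cols X1,X2,X3:
  M: [ 1  1  0]
  I: [ 0 -1 -1]
  T: [ 1  0 -1]
Echelon form has 2 nonzero rows (pivots: X1,X2)
n=3, r=2 ⇒ 1 dimensionless group

1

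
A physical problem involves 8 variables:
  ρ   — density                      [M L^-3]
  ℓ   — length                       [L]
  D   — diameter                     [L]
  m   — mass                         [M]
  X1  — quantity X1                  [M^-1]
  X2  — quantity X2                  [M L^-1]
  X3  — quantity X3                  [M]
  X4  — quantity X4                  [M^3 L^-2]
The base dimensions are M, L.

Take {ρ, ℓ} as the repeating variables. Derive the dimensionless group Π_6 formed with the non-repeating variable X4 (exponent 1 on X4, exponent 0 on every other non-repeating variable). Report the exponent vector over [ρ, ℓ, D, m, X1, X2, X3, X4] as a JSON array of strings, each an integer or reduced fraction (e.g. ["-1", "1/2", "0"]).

Exponent matrix [M,L] × [ρ,ℓ,D,m,X1,X2,X3,X4]:
  M: [ 1  0  0  1 -1  1  1  3]
  L: [-3  1  1  0  0 -1  0 -2]
Row reduction gives pivot columns ρ,ℓ; rank = 2
Pivot set = {ρ,ℓ}, free = {D,m,X1,X2,X3,X4}
RREF:
  r0: [   1    0    0    1   -1    1    1    3]
  r1: [   0    1    1    3   -3    2    3    7]
Fix exponent of X4 at 1, D at 0, m at 0, X1 at 0, X2 at 0, X3 at 0; solve each RREF row for its pivot's exponent:
  r0: exp(ρ) + (3)·1 = 0 ⇒ exp(ρ) = -3
  r1: exp(ℓ) + (7)·1 = 0 ⇒ exp(ℓ) = -7
Π_6 = ρ^-3 · ℓ^-7 · X4

["-3", "-7", "0", "0", "0", "0", "0", "1"]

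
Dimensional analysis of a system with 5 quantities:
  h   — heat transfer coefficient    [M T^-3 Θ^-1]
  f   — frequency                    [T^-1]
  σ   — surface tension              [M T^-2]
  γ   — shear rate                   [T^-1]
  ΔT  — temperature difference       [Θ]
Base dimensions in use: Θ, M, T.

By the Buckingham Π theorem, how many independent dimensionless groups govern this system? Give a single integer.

2

Exponent matrix [Θ,M,T] × [h,f,σ,γ,ΔT]:
  Θ: [-1  0  0  0  1]
  M: [ 1  0  1  0  0]
  T: [-3 -1 -2 -1  0]
Echelon form has 3 nonzero rows (pivots: h,f,σ)
n=5, r=3 ⇒ 2 dimensionless groups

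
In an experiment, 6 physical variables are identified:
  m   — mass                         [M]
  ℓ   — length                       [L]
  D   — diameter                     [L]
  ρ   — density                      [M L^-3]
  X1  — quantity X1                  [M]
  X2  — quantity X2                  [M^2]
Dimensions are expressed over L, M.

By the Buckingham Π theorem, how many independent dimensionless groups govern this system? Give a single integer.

Write exponents as rows L,M / cols m,ℓ,D,ρ,X1,X2:
  L: [ 0  1  1 -3  0  0]
  M: [ 1  0  0  1  1  2]
Echelon form has 2 nonzero rows (pivots: m,ℓ)
n=6, r=2 ⇒ 4 dimensionless groups

4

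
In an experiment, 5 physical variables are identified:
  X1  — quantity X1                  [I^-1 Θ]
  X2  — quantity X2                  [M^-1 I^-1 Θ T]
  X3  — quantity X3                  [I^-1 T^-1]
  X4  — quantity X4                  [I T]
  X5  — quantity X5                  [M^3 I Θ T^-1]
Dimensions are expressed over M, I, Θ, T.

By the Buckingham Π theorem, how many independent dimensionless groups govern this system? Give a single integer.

Exponent matrix [M,I,Θ,T] × [X1,X2,X3,X4,X5]:
  M: [ 0 -1  0  0  3]
  I: [-1 -1 -1  1  1]
  Θ: [ 1  1  0  0  1]
  T: [ 0  1 -1  1 -1]
RREF → pivots at {X1,X2,X3} ⇒ r = 3
Π count = n − r = 5 − 3 = 2

2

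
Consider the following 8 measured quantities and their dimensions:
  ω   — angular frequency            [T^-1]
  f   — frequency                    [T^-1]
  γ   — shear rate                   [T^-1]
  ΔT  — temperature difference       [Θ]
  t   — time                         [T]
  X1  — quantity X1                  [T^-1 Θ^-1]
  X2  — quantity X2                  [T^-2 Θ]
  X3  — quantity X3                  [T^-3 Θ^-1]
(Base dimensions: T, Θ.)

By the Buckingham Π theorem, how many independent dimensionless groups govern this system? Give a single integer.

Dimensional matrix (T×Θ by ω×f×γ×ΔT×t×X1×X2×X3):
  T: [-1 -1 -1  0  1 -1 -2 -3]
  Θ: [ 0  0  0  1  0 -1  1 -1]
Row reduction gives pivot columns ω,ΔT; rank = 2
Π count = n − r = 8 − 2 = 6

6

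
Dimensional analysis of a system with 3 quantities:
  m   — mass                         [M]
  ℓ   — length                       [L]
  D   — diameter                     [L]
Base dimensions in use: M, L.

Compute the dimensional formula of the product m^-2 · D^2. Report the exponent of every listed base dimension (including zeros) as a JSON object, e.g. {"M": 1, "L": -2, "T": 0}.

Dimensional matrix (M×L by m×ℓ×D):
  M: [ 1  0  0]
  L: [ 0  1  1]
  [M]: (-2)·1+(2)·0 = -2
  [L]: (-2)·0+(2)·1 = 2
⇒ M^-2 L^2

{"M": -2, "L": 2}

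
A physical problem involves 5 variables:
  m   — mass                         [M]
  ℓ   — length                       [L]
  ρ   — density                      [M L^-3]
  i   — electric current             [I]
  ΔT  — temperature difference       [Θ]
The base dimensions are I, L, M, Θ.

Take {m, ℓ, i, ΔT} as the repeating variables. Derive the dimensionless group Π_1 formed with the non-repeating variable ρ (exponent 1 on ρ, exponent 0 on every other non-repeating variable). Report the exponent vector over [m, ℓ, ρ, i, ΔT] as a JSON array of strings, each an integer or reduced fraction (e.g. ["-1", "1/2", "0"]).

["-1", "3", "1", "0", "0"]

Write exponents as rows I,L,M,Θ / cols m,ℓ,ρ,i,ΔT:
  I: [ 0  0  0  1  0]
  L: [ 0  1 -3  0  0]
  M: [ 1  0  1  0  0]
  Θ: [ 0  0  0  0  1]
Echelon form has 4 nonzero rows (pivots: m,ℓ,i,ΔT)
Repeat: m,ℓ,i,ΔT; free: ρ
RREF:
  r0: [   1    0    1    0    0]
  r1: [   0    1   -3    0    0]
  r2: [   0    0    0    1    0]
  r3: [   0    0    0    0    1]
Fix exponent of ρ at 1; solve each RREF row for its pivot's exponent:
  r0: exp(m) + (1)·1 = 0 ⇒ exp(m) = -1
  r1: exp(ℓ) + (-3)·1 = 0 ⇒ exp(ℓ) = 3
  r2: exp(i) + (0)·1 = 0 ⇒ exp(i) = 0
  r3: exp(ΔT) + (0)·1 = 0 ⇒ exp(ΔT) = 0
Π_1 = m^-1 · ℓ^3 · ρ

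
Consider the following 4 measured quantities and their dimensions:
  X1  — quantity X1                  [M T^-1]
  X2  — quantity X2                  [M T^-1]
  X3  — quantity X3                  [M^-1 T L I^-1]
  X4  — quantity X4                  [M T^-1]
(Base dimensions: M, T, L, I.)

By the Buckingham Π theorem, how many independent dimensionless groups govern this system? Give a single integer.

Write exponents as rows M,T,L,I / cols X1,X2,X3,X4:
  M: [ 1  1 -1  1]
  T: [-1 -1  1 -1]
  L: [ 0  0  1  0]
  I: [ 0  0 -1  0]
Echelon form has 2 nonzero rows (pivots: X1,X3)
n=4, r=2 ⇒ 2 dimensionless groups

2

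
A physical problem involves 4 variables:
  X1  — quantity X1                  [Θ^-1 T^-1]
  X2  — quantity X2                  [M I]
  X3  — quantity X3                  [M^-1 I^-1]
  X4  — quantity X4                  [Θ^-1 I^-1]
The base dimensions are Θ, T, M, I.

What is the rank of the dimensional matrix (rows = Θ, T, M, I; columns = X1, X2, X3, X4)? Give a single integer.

Dimensional matrix (Θ×T×M×I by X1×X2×X3×X4):
  Θ: [-1  0  0 -1]
  T: [-1  0  0  0]
  M: [ 0  1 -1  0]
  I: [ 0  1 -1 -1]
RREF → pivots at {X1,X2,X4} ⇒ r = 3

3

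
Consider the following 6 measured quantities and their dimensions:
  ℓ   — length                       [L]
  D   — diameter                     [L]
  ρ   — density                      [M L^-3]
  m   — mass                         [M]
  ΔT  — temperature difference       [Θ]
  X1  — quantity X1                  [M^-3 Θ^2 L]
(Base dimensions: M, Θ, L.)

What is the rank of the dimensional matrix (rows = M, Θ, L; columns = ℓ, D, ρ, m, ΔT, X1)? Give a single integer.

Exponent matrix [M,Θ,L] × [ℓ,D,ρ,m,ΔT,X1]:
  M: [ 0  0  1  1  0 -3]
  Θ: [ 0  0  0  0  1  2]
  L: [ 1  1 -3  0  0  1]
Echelon form has 3 nonzero rows (pivots: ℓ,ρ,ΔT)

3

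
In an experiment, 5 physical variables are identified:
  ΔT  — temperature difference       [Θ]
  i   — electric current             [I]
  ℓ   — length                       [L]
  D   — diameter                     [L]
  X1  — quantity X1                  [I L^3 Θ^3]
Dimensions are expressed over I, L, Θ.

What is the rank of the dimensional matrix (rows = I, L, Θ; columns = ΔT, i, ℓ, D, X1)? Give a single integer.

3

Dimensional matrix (I×L×Θ by ΔT×i×ℓ×D×X1):
  I: [ 0  1  0  0  1]
  L: [ 0  0  1  1  3]
  Θ: [ 1  0  0  0  3]
Echelon form has 3 nonzero rows (pivots: ΔT,i,ℓ)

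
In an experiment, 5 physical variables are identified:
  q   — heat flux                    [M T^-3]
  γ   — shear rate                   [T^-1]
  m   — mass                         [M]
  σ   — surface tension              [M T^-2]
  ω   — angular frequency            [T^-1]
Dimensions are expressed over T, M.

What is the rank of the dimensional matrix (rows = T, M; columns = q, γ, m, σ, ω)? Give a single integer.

Exponent matrix [T,M] × [q,γ,m,σ,ω]:
  T: [-3 -1  0 -2 -1]
  M: [ 1  0  1  1  0]
Echelon form has 2 nonzero rows (pivots: q,γ)

2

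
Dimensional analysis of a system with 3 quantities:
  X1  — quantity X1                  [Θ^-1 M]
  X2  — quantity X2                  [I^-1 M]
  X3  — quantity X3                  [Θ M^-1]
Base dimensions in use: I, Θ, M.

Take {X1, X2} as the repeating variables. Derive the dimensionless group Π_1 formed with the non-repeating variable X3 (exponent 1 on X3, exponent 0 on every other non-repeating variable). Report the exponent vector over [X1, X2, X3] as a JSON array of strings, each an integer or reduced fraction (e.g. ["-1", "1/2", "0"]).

Write exponents as rows I,Θ,M / cols X1,X2,X3:
  I: [ 0 -1  0]
  Θ: [-1  0  1]
  M: [ 1  1 -1]
Echelon form has 2 nonzero rows (pivots: X1,X2)
Repeat: X1,X2; free: X3
RREF:
  r0: [   1    0   -1]
  r1: [   0    1    0]
  r2: [   0    0    0]
Fix exponent of X3 at 1; solve each RREF row for its pivot's exponent:
  r0: exp(X1) + (-1)·1 = 0 ⇒ exp(X1) = 1
  r1: exp(X2) + (0)·1 = 0 ⇒ exp(X2) = 0
Π_1 = X1 · X3

["1", "0", "1"]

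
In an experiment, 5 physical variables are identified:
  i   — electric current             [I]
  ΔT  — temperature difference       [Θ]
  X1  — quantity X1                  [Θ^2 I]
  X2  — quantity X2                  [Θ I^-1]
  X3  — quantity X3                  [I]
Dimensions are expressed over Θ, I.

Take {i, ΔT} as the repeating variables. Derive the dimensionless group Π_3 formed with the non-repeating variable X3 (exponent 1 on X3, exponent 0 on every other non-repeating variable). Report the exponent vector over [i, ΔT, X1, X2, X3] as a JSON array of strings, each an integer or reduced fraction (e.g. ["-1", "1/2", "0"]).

Dimensional matrix (Θ×I by i×ΔT×X1×X2×X3):
  Θ: [ 0  1  2  1  0]
  I: [ 1  0  1 -1  1]
Row reduction gives pivot columns i,ΔT; rank = 2
Pivot set = {i,ΔT}, free = {X1,X2,X3}
RREF:
  r0: [   1    0    1   -1    1]
  r1: [   0    1    2    1    0]
Fix exponent of X3 at 1, X1 at 0, X2 at 0; solve each RREF row for its pivot's exponent:
  r0: exp(i) + (1)·1 = 0 ⇒ exp(i) = -1
  r1: exp(ΔT) + (0)·1 = 0 ⇒ exp(ΔT) = 0
Π_3 = i^-1 · X3

["-1", "0", "0", "0", "1"]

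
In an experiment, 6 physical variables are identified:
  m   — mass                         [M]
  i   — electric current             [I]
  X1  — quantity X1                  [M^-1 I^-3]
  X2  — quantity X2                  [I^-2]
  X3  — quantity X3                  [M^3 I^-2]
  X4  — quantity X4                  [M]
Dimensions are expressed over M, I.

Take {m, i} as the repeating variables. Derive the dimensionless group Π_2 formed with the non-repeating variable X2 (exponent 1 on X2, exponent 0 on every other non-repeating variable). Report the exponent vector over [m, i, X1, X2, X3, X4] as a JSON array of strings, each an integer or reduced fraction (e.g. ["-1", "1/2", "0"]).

Exponent matrix [M,I] × [m,i,X1,X2,X3,X4]:
  M: [ 1  0 -1  0  3  1]
  I: [ 0  1 -3 -2 -2  0]
Echelon form has 2 nonzero rows (pivots: m,i)
Pivot set = {m,i}, free = {X1,X2,X3,X4}
RREF:
  r0: [   1    0   -1    0    3    1]
  r1: [   0    1   -3   -2   -2    0]
Fix exponent of X2 at 1, X1 at 0, X3 at 0, X4 at 0; solve each RREF row for its pivot's exponent:
  r0: exp(m) + (0)·1 = 0 ⇒ exp(m) = 0
  r1: exp(i) + (-2)·1 = 0 ⇒ exp(i) = 2
Π_2 = i^2 · X2

["0", "2", "0", "1", "0", "0"]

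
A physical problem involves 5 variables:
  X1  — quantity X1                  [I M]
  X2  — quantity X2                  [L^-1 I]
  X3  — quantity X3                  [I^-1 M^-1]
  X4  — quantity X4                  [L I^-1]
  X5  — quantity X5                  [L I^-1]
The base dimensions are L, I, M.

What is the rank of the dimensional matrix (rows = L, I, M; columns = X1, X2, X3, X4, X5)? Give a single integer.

2

Dimensional matrix (L×I×M by X1×X2×X3×X4×X5):
  L: [ 0 -1  0  1  1]
  I: [ 1  1 -1 -1 -1]
  M: [ 1  0 -1  0  0]
Row reduction gives pivot columns X1,X2; rank = 2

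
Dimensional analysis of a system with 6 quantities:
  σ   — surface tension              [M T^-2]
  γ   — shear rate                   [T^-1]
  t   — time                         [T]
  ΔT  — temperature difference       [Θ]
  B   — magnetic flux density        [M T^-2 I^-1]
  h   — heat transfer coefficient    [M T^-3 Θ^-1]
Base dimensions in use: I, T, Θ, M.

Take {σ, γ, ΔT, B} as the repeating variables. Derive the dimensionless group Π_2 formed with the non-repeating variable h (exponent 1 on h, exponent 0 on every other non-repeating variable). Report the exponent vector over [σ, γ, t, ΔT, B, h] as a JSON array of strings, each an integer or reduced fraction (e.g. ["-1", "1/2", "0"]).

Exponent matrix [I,T,Θ,M] × [σ,γ,t,ΔT,B,h]:
  I: [ 0  0  0  0 -1  0]
  T: [-2 -1  1  0 -2 -3]
  Θ: [ 0  0  0  1  0 -1]
  M: [ 1  0  0  0  1  1]
RREF → pivots at {σ,γ,ΔT,B} ⇒ r = 4
Repeat: σ,γ,ΔT,B; free: t,h
RREF:
  r0: [   1    0    0    0    0    1]
  r1: [   0    1   -1    0    0    1]
  r2: [   0    0    0    1    0   -1]
  r3: [   0    0    0    0    1    0]
Fix exponent of h at 1, t at 0; solve each RREF row for its pivot's exponent:
  r0: exp(σ) + (1)·1 = 0 ⇒ exp(σ) = -1
  r1: exp(γ) + (1)·1 = 0 ⇒ exp(γ) = -1
  r2: exp(ΔT) + (-1)·1 = 0 ⇒ exp(ΔT) = 1
  r3: exp(B) + (0)·1 = 0 ⇒ exp(B) = 0
Π_2 = σ^-1 · γ^-1 · ΔT · h

["-1", "-1", "0", "1", "0", "1"]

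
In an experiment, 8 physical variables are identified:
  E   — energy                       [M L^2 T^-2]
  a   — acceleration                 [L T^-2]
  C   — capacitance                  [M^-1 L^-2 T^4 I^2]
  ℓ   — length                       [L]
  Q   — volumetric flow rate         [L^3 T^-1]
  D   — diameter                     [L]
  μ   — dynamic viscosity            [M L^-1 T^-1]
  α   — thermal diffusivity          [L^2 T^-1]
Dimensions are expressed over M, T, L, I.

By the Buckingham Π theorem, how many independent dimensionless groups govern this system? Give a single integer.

Dimensional matrix (M×T×L×I by E×a×C×ℓ×Q×D×μ×α):
  M: [ 1  0 -1  0  0  0  1  0]
  T: [-2 -2  4  0 -1  0 -1 -1]
  L: [ 2  1 -2  1  3  1 -1  2]
  I: [ 0  0  2  0  0  0  0  0]
Echelon form has 4 nonzero rows (pivots: E,a,C,ℓ)
8 vars − rank 4 = 4 Π groups

4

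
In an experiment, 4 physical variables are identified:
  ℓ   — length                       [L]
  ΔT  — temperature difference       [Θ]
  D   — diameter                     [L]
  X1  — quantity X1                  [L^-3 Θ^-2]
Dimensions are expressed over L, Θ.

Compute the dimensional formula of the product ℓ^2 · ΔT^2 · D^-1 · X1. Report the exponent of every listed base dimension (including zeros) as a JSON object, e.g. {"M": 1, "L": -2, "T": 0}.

Exponent matrix [L,Θ] × [ℓ,ΔT,D,X1]:
  L: [ 1  0  1 -3]
  Θ: [ 0  1  0 -2]
  [L]: (2)·1+(2)·0+(-1)·1+(1)·-3 = -2
  [Θ]: (2)·0+(2)·1+(-1)·0+(1)·-2 = 0
⇒ L^-2

{"L": -2, "Θ": 0}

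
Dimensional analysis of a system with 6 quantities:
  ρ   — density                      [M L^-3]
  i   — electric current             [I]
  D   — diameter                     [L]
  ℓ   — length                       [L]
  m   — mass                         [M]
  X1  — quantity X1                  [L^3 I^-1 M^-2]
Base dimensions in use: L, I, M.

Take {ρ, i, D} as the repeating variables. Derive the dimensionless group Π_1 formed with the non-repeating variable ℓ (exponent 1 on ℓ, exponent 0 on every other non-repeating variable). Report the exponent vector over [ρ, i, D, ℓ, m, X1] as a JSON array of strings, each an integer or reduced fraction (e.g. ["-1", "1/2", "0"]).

Write exponents as rows L,I,M / cols ρ,i,D,ℓ,m,X1:
  L: [-3  0  1  1  0  3]
  I: [ 0  1  0  0  0 -1]
  M: [ 1  0  0  0  1 -2]
Echelon form has 3 nonzero rows (pivots: ρ,i,D)
Repeat: ρ,i,D; free: ℓ,m,X1
RREF:
  r0: [   1    0    0    0    1   -2]
  r1: [   0    1    0    0    0   -1]
  r2: [   0    0    1    1    3   -3]
Fix exponent of ℓ at 1, m at 0, X1 at 0; solve each RREF row for its pivot's exponent:
  r0: exp(ρ) + (0)·1 = 0 ⇒ exp(ρ) = 0
  r1: exp(i) + (0)·1 = 0 ⇒ exp(i) = 0
  r2: exp(D) + (1)·1 = 0 ⇒ exp(D) = -1
Π_1 = D^-1 · ℓ

["0", "0", "-1", "1", "0", "0"]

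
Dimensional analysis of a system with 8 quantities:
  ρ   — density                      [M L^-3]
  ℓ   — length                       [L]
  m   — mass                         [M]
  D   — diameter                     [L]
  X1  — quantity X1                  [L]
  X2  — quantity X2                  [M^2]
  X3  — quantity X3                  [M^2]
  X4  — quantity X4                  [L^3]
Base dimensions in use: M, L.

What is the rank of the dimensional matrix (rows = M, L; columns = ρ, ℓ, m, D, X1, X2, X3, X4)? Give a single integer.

2

Exponent matrix [M,L] × [ρ,ℓ,m,D,X1,X2,X3,X4]:
  M: [ 1  0  1  0  0  2  2  0]
  L: [-3  1  0  1  1  0  0  3]
RREF → pivots at {ρ,ℓ} ⇒ r = 2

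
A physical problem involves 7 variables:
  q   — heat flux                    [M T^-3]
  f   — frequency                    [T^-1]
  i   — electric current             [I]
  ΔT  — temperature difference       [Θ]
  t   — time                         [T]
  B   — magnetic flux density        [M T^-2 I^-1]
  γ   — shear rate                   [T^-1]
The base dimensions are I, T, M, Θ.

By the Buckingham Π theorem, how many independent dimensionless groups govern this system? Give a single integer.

3

Write exponents as rows I,T,M,Θ / cols q,f,i,ΔT,t,B,γ:
  I: [ 0  0  1  0  0 -1  0]
  T: [-3 -1  0  0  1 -2 -1]
  M: [ 1  0  0  0  0  1  0]
  Θ: [ 0  0  0  1  0  0  0]
RREF → pivots at {q,f,i,ΔT} ⇒ r = 4
n=7, r=4 ⇒ 3 dimensionless groups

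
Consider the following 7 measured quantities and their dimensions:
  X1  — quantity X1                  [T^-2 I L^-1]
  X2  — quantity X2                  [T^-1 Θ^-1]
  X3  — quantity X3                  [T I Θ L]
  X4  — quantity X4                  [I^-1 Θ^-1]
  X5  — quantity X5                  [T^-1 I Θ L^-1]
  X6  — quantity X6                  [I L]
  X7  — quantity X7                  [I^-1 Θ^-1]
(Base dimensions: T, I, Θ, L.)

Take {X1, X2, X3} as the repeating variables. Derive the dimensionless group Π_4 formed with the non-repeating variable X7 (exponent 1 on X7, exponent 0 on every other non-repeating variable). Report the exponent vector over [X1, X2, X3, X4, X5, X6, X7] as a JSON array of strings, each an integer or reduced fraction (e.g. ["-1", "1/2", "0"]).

Write exponents as rows T,I,Θ,L / cols X1,X2,X3,X4,X5,X6,X7:
  T: [-2 -1  1  0 -1  0  0]
  I: [ 1  0  1 -1  1  1 -1]
  Θ: [ 0 -1  1 -1  1  0 -1]
  L: [-1  0  1  0 -1  1  0]
RREF → pivots at {X1,X2,X3} ⇒ r = 3
Repeat: X1,X2,X3; free: X4,X5,X6,X7
RREF:
  r0: [   1    0    0 -1/2    1    0 -1/2]
  r1: [   0    1    0  1/2   -1    1  1/2]
  r2: [   0    0    1 -1/2    0    1 -1/2]
  r3: [   0    0    0    0    0    0    0]
Fix exponent of X7 at 1, X4 at 0, X5 at 0, X6 at 0; solve each RREF row for its pivot's exponent:
  r0: exp(X1) + (-1/2)·1 = 0 ⇒ exp(X1) = 1/2
  r1: exp(X2) + (1/2)·1 = 0 ⇒ exp(X2) = -1/2
  r2: exp(X3) + (-1/2)·1 = 0 ⇒ exp(X3) = 1/2
Π_4 = X1^(1/2) · X2^(-1/2) · X3^(1/2) · X7

["1/2", "-1/2", "1/2", "0", "0", "0", "1"]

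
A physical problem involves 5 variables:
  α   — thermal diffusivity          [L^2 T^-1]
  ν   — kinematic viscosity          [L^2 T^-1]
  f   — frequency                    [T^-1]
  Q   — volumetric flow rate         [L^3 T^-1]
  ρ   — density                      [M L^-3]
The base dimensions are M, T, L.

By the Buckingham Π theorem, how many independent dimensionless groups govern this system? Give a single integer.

Write exponents as rows M,T,L / cols α,ν,f,Q,ρ:
  M: [ 0  0  0  0  1]
  T: [-1 -1 -1 -1  0]
  L: [ 2  2  0  3 -3]
Echelon form has 3 nonzero rows (pivots: α,f,ρ)
5 vars − rank 3 = 2 Π groups

2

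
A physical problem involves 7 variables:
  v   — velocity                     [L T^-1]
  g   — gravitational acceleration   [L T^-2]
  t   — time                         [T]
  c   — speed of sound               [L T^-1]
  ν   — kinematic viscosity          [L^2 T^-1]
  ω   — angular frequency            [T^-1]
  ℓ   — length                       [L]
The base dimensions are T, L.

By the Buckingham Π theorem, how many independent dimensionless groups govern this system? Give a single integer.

Exponent matrix [T,L] × [v,g,t,c,ν,ω,ℓ]:
  T: [-1 -2  1 -1 -1 -1  0]
  L: [ 1  1  0  1  2  0  1]
Echelon form has 2 nonzero rows (pivots: v,g)
Π count = n − r = 7 − 2 = 5

5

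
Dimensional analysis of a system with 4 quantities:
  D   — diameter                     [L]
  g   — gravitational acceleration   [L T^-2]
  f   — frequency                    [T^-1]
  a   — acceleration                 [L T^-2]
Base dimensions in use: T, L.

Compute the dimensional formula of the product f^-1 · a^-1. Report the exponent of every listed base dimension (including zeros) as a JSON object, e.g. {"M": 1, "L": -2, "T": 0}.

Write exponents as rows T,L / cols D,g,f,a:
  T: [ 0 -2 -1 -2]
  L: [ 1  1  0  1]
  [T]: (-1)·-1+(-1)·-2 = 3
  [L]: (-1)·0+(-1)·1 = -1
⇒ T^3 L^-1

{"T": 3, "L": -1}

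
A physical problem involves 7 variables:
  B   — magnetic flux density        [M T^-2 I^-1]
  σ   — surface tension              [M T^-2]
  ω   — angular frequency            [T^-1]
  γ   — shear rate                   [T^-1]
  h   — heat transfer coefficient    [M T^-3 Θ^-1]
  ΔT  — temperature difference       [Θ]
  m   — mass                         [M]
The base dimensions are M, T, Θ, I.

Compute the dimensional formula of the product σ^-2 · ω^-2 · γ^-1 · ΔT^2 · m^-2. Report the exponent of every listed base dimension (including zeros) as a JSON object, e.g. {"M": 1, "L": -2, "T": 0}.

{"M": -4, "T": 7, "Θ": 2, "I": 0}

Write exponents as rows M,T,Θ,I / cols B,σ,ω,γ,h,ΔT,m:
  M: [ 1  1  0  0  1  0  1]
  T: [-2 -2 -1 -1 -3  0  0]
  Θ: [ 0  0  0  0 -1  1  0]
  I: [-1  0  0  0  0  0  0]
  [M]: (-2)·1+(-2)·0+(-1)·0+(2)·0+(-2)·1 = -4
  [T]: (-2)·-2+(-2)·-1+(-1)·-1+(2)·0+(-2)·0 = 7
  [Θ]: (-2)·0+(-2)·0+(-1)·0+(2)·1+(-2)·0 = 2
  [I]: (-2)·0+(-2)·0+(-1)·0+(2)·0+(-2)·0 = 0
⇒ M^-4 T^7 Θ^2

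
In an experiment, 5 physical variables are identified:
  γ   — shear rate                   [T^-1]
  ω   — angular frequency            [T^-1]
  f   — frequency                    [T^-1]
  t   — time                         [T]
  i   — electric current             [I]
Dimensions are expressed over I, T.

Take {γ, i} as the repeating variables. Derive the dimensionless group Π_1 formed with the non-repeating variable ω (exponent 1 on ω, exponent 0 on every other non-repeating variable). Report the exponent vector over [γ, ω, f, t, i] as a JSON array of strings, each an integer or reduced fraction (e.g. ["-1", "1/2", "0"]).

Dimensional matrix (I×T by γ×ω×f×t×i):
  I: [ 0  0  0  0  1]
  T: [-1 -1 -1  1  0]
RREF → pivots at {γ,i} ⇒ r = 2
Repeat: γ,i; free: ω,f,t
RREF:
  r0: [   1    1    1   -1    0]
  r1: [   0    0    0    0    1]
Fix exponent of ω at 1, f at 0, t at 0; solve each RREF row for its pivot's exponent:
  r0: exp(γ) + (1)·1 = 0 ⇒ exp(γ) = -1
  r1: exp(i) + (0)·1 = 0 ⇒ exp(i) = 0
Π_1 = γ^-1 · ω

["-1", "1", "0", "0", "0"]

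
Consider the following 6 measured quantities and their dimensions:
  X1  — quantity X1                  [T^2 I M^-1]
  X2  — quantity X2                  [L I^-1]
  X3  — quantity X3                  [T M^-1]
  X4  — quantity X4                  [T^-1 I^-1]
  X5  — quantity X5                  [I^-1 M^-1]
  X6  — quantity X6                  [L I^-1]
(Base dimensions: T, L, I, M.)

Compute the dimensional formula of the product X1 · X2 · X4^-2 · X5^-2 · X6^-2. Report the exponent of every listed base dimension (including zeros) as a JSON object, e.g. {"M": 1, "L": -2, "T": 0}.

{"T": 4, "L": -1, "I": 6, "M": 1}

Exponent matrix [T,L,I,M] × [X1,X2,X3,X4,X5,X6]:
  T: [ 2  0  1 -1  0  0]
  L: [ 0  1  0  0  0  1]
  I: [ 1 -1  0 -1 -1 -1]
  M: [-1  0 -1  0 -1  0]
  [T]: (1)·2+(1)·0+(-2)·-1+(-2)·0+(-2)·0 = 4
  [L]: (1)·0+(1)·1+(-2)·0+(-2)·0+(-2)·1 = -1
  [I]: (1)·1+(1)·-1+(-2)·-1+(-2)·-1+(-2)·-1 = 6
  [M]: (1)·-1+(1)·0+(-2)·0+(-2)·-1+(-2)·0 = 1
⇒ T^4 L^-1 I^6 M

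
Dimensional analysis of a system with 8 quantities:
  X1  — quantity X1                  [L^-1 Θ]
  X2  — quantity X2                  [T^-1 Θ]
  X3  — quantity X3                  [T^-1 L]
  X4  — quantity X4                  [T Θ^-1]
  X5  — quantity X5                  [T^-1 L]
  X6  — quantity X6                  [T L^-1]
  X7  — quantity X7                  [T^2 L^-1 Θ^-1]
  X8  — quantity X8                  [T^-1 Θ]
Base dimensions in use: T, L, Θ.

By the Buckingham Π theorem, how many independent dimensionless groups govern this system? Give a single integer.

6

Dimensional matrix (T×L×Θ by X1×X2×X3×X4×X5×X6×X7×X8):
  T: [ 0 -1 -1  1 -1  1  2 -1]
  L: [-1  0  1  0  1 -1 -1  0]
  Θ: [ 1  1  0 -1  0  0 -1  1]
Echelon form has 2 nonzero rows (pivots: X1,X2)
8 vars − rank 2 = 6 Π groups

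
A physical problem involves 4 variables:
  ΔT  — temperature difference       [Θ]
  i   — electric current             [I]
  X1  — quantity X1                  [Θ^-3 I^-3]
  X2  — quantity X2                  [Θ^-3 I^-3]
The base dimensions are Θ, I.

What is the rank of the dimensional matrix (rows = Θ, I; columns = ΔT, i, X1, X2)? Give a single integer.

2

Dimensional matrix (Θ×I by ΔT×i×X1×X2):
  Θ: [ 1  0 -3 -3]
  I: [ 0  1 -3 -3]
Echelon form has 2 nonzero rows (pivots: ΔT,i)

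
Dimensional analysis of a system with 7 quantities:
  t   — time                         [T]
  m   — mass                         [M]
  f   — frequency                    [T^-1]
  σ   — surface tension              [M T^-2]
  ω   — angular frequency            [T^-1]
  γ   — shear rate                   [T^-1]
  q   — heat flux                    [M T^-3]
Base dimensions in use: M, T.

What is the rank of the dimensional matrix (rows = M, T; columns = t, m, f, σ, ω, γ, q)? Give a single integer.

Dimensional matrix (M×T by t×m×f×σ×ω×γ×q):
  M: [ 0  1  0  1  0  0  1]
  T: [ 1  0 -1 -2 -1 -1 -3]
Row reduction gives pivot columns t,m; rank = 2

2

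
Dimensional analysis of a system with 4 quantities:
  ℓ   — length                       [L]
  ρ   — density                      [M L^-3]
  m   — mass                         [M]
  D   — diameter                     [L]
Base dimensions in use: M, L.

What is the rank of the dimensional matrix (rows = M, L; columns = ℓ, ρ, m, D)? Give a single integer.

Dimensional matrix (M×L by ℓ×ρ×m×D):
  M: [ 0  1  1  0]
  L: [ 1 -3  0  1]
RREF → pivots at {ℓ,ρ} ⇒ r = 2

2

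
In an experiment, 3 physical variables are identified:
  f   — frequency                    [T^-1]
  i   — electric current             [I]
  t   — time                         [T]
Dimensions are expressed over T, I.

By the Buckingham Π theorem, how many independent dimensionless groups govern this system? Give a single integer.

Dimensional matrix (T×I by f×i×t):
  T: [-1  0  1]
  I: [ 0  1  0]
Echelon form has 2 nonzero rows (pivots: f,i)
Π count = n − r = 3 − 2 = 1

1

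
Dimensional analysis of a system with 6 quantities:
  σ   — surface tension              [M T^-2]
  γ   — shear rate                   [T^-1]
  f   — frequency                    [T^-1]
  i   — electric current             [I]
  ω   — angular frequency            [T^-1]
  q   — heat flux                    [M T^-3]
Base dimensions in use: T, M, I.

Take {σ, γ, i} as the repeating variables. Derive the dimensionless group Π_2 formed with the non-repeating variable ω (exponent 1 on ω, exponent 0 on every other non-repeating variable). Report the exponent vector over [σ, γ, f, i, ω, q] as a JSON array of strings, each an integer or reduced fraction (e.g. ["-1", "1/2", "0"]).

["0", "-1", "0", "0", "1", "0"]

Dimensional matrix (T×M×I by σ×γ×f×i×ω×q):
  T: [-2 -1 -1  0 -1 -3]
  M: [ 1  0  0  0  0  1]
  I: [ 0  0  0  1  0  0]
Echelon form has 3 nonzero rows (pivots: σ,γ,i)
Repeat: σ,γ,i; free: f,ω,q
RREF:
  r0: [   1    0    0    0    0    1]
  r1: [   0    1    1    0    1    1]
  r2: [   0    0    0    1    0    0]
Fix exponent of ω at 1, f at 0, q at 0; solve each RREF row for its pivot's exponent:
  r0: exp(σ) + (0)·1 = 0 ⇒ exp(σ) = 0
  r1: exp(γ) + (1)·1 = 0 ⇒ exp(γ) = -1
  r2: exp(i) + (0)·1 = 0 ⇒ exp(i) = 0
Π_2 = γ^-1 · ω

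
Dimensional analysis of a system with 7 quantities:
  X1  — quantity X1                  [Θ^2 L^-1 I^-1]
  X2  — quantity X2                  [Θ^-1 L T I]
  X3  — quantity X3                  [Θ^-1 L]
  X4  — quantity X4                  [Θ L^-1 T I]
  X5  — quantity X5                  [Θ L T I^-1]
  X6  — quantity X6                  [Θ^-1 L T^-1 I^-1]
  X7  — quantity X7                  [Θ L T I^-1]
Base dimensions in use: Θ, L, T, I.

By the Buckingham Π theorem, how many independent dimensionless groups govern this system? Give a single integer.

4

Write exponents as rows Θ,L,T,I / cols X1,X2,X3,X4,X5,X6,X7:
  Θ: [ 2 -1 -1  1  1 -1  1]
  L: [-1  1  1 -1  1  1  1]
  T: [ 0  1  0  1  1 -1  1]
  I: [-1  1  0  1 -1 -1 -1]
RREF → pivots at {X1,X2,X3} ⇒ r = 3
Π count = n − r = 7 − 3 = 4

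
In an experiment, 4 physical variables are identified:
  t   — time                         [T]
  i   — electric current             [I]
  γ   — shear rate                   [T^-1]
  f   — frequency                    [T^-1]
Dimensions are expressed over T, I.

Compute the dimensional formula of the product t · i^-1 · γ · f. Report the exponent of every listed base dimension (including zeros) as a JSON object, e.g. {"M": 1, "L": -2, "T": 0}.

{"T": -1, "I": -1}

Dimensional matrix (T×I by t×i×γ×f):
  T: [ 1  0 -1 -1]
  I: [ 0  1  0  0]
  [T]: (1)·1+(-1)·0+(1)·-1+(1)·-1 = -1
  [I]: (1)·0+(-1)·1+(1)·0+(1)·0 = -1
⇒ T^-1 I^-1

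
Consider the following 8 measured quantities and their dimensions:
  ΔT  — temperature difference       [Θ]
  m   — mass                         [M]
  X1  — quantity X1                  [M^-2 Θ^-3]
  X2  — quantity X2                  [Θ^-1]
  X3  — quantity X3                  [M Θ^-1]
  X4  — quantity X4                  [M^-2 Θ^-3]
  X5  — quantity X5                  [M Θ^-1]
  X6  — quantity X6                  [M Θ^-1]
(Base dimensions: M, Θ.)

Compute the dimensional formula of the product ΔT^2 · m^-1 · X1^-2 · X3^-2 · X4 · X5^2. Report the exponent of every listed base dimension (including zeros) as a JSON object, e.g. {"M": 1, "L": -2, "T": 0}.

{"M": 1, "Θ": 5}

Dimensional matrix (M×Θ by ΔT×m×X1×X2×X3×X4×X5×X6):
  M: [ 0  1 -2  0  1 -2  1  1]
  Θ: [ 1  0 -3 -1 -1 -3 -1 -1]
  [M]: (2)·0+(-1)·1+(-2)·-2+(-2)·1+(1)·-2+(2)·1 = 1
  [Θ]: (2)·1+(-1)·0+(-2)·-3+(-2)·-1+(1)·-3+(2)·-1 = 5
⇒ M Θ^5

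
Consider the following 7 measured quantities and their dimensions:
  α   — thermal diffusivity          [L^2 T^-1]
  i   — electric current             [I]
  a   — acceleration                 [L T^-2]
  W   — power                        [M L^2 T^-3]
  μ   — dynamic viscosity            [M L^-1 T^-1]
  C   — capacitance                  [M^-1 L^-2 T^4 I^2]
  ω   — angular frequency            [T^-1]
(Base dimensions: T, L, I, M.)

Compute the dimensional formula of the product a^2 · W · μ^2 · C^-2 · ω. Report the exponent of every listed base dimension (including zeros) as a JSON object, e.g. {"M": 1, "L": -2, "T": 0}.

{"T": -18, "L": 6, "I": -4, "M": 5}

Dimensional matrix (T×L×I×M by α×i×a×W×μ×C×ω):
  T: [-1  0 -2 -3 -1  4 -1]
  L: [ 2  0  1  2 -1 -2  0]
  I: [ 0  1  0  0  0  2  0]
  M: [ 0  0  0  1  1 -1  0]
  [T]: (2)·-2+(1)·-3+(2)·-1+(-2)·4+(1)·-1 = -18
  [L]: (2)·1+(1)·2+(2)·-1+(-2)·-2+(1)·0 = 6
  [I]: (2)·0+(1)·0+(2)·0+(-2)·2+(1)·0 = -4
  [M]: (2)·0+(1)·1+(2)·1+(-2)·-1+(1)·0 = 5
⇒ T^-18 L^6 I^-4 M^5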